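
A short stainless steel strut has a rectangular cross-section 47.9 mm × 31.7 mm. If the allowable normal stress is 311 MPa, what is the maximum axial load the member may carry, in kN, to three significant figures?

A = 1518 mm².
P_max = σ_allow · A = 311 · 1518 = 472200 N = 472.2 kN.

472 kN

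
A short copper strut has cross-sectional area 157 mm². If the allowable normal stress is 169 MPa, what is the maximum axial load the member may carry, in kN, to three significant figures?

P_max = σ_allow · A = 169 · 157 = 26530 N = 26.53 kN.

26.5 kN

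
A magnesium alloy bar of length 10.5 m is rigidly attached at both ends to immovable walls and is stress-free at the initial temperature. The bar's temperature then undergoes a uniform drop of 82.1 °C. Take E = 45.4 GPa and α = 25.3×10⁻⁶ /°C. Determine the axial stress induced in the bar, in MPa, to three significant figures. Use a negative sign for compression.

94.3 MPa

Free thermal expansion αLΔT = 25.3e-6 · 10500 · -82.1 = -21.81 mm.
The walls impose strain ε = −(-21.81)/10500 = 2.0771e-03; σ = Eε = 45400 · 2.0771e-03 = 94.3 MPa.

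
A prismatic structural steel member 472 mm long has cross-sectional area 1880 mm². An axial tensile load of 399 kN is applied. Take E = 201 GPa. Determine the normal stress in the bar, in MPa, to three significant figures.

σ = N/A = 399000/1880 = 212.2 MPa.

212 MPa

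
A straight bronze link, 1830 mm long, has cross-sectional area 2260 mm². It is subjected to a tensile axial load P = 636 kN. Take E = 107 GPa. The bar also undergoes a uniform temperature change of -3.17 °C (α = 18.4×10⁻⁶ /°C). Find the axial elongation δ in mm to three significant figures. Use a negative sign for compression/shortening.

4.71 mm

δ_mech = NL/(AE) = 636000·1830/(2260·107000) = 4.813 mm.
δ_thermal = αLΔT = 18.4e-6·1830·-3.17 = -0.1067 mm.
δ = δ_mech + δ_thermal = 4.706 mm.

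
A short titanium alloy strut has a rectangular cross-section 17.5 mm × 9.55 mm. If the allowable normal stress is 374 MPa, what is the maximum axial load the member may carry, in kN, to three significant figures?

62.5 kN

A = 167.1 mm².
P_max = σ_allow · A = 374 · 167.1 = 62500 N = 62.5 kN.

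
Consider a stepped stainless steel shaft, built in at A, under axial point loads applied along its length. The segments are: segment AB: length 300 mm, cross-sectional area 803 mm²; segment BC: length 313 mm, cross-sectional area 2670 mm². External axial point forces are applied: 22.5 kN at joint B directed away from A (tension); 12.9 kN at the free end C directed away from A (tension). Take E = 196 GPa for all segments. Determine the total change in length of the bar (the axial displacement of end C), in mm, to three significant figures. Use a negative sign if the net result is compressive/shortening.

0.0752 mm

Internal axial forces (sectioning from the free end, tension +): N_BC = 12.9 kN, N_AB = 35.4 kN.
δ_AB = 35400·300/(803·196000) = 0.06748 mm
δ_BC = 12900·313/(2670·196000) = 0.007716 mm
δ = Σδ_i = 0.07519 mm.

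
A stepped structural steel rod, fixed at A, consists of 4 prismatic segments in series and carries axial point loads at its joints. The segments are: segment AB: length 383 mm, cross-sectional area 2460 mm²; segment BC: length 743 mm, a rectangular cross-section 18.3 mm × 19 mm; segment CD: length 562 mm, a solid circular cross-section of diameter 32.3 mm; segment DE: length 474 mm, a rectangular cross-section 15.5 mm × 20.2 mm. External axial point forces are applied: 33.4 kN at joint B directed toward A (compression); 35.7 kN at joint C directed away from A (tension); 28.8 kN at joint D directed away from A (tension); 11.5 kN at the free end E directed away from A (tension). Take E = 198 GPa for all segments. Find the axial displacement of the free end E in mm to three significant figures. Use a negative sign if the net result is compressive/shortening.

1.08 mm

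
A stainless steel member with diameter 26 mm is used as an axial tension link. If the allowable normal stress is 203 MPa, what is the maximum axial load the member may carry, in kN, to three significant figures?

108 kN

A = 530.9 mm².
P_max = σ_allow · A = 203 · 530.9 = 107800 N = 107.8 kN.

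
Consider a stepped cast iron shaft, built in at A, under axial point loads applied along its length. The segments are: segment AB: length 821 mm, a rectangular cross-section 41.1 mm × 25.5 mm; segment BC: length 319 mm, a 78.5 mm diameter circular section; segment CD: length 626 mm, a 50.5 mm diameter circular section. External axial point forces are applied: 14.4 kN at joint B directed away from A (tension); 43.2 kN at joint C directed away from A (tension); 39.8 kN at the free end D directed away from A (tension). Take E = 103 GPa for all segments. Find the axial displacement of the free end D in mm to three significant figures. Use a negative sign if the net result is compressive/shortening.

0.915 mm

Internal axial forces (sectioning from the free end, tension +): N_CD = 39.8 kN, N_BC = 83 kN, N_AB = 97.4 kN.
A_AB = 1048 mm².
A_BC = 4840 mm².
A_CD = 2003 mm².
δ_AB = 97400·821/(1048·103000) = 0.7408 mm
δ_BC = 83000·319/(4840·103000) = 0.05311 mm
δ_CD = 39800·626/(2003·103000) = 0.1208 mm
δ = Σδ_i = 0.9146 mm.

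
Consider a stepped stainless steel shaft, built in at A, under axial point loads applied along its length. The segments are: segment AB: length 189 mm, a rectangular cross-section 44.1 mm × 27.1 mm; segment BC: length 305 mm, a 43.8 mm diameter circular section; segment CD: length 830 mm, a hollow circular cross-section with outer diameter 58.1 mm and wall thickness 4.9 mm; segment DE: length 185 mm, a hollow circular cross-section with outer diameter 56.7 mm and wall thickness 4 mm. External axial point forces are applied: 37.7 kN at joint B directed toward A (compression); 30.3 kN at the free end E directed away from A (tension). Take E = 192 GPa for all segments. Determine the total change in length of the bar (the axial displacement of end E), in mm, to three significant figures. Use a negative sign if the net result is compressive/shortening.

Internal axial forces (sectioning from the free end, tension +): N_DE = 30.3 kN, N_CD = 30.3 kN, N_BC = 30.3 kN, N_AB = -7.4 kN.
A_AB = 1195 mm².
A_BC = 1507 mm².
A_CD = 819 mm².
A_DE = 662.2 mm².
δ_AB = -7400·189/(1195·192000) = -0.006095 mm
δ_BC = 30300·305/(1507·192000) = 0.03195 mm
δ_CD = 30300·830/(819·192000) = 0.1599 mm
δ_DE = 30300·185/(662.2·192000) = 0.04409 mm
δ = Σδ_i = 0.2299 mm.

0.230 mm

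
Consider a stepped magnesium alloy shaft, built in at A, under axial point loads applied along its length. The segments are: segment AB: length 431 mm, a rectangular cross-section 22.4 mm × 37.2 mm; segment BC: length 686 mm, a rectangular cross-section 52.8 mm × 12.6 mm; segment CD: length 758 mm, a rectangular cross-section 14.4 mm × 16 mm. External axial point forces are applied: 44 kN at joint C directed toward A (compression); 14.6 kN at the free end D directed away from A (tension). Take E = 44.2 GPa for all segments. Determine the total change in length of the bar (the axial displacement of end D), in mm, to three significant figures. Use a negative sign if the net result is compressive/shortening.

0.0568 mm

Internal axial forces (sectioning from the free end, tension +): N_CD = 14.6 kN, N_BC = -29.4 kN, N_AB = -29.4 kN.
A_AB = 833.3 mm².
A_BC = 665.3 mm².
A_CD = 230.4 mm².
δ_AB = -29400·431/(833.3·44200) = -0.344 mm
δ_BC = -29400·686/(665.3·44200) = -0.6859 mm
δ_CD = 14600·758/(230.4·44200) = 1.087 mm
δ = Σδ_i = 0.0568 mm.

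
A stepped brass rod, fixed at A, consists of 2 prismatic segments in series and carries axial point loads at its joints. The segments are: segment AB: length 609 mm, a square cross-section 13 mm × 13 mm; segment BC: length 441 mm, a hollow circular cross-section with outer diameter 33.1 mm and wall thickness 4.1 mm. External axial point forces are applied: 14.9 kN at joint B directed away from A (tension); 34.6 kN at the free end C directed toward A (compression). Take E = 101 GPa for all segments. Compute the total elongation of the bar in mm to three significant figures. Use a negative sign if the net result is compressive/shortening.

Internal axial forces (sectioning from the free end, tension +): N_BC = -34.6 kN, N_AB = -19.7 kN.
A_AB = 169 mm².
A_BC = 373.5 mm².
δ_AB = -19700·609/(169·101000) = -0.7029 mm
δ_BC = -34600·441/(373.5·101000) = -0.4044 mm
δ = Σδ_i = -1.107 mm.

-1.11 mm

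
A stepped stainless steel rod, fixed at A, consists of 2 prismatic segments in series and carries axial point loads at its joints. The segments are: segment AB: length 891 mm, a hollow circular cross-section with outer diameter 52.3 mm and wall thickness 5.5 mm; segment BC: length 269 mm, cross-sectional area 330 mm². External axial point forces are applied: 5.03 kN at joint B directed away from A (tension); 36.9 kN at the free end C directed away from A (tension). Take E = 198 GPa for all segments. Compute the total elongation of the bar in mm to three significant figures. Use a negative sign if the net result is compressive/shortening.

Internal axial forces (sectioning from the free end, tension +): N_BC = 36.9 kN, N_AB = 41.93 kN.
A_AB = 808.6 mm².
δ_AB = 41930·891/(808.6·198000) = 0.2333 mm
δ_BC = 36900·269/(330·198000) = 0.1519 mm
δ = Σδ_i = 0.3852 mm.

0.385 mm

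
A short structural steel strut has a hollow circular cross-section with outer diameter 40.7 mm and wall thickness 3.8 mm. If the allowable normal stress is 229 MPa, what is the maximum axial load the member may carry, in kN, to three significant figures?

101 kN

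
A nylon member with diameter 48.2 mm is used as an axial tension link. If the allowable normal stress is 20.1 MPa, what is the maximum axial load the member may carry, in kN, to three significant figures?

A = 1825 mm².
P_max = σ_allow · A = 20.1 · 1825 = 36680 N = 36.68 kN.

36.7 kN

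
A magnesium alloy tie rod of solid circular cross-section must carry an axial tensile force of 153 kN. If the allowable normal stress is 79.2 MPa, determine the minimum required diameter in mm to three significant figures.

Required area A ≥ P/σ_allow = 153000/79.2 = 1932 mm².
For a solid circular section, d ≥ √(4A/π) = 49.6 mm.

49.6 mm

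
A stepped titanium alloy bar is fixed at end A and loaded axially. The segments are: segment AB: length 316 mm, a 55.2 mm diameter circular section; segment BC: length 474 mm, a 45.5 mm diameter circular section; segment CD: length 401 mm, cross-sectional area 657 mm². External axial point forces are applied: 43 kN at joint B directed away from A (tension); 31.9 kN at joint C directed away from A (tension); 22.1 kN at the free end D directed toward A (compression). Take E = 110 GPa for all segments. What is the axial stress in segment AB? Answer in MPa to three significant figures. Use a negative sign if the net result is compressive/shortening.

22.1 MPa

Internal axial forces (sectioning from the free end, tension +): N_CD = -22.1 kN, N_BC = 9.8 kN, N_AB = 52.8 kN.
A_AB = 2393 mm².
σ_AB = N_AB/A_AB = 52800/2393 = 22.06 MPa.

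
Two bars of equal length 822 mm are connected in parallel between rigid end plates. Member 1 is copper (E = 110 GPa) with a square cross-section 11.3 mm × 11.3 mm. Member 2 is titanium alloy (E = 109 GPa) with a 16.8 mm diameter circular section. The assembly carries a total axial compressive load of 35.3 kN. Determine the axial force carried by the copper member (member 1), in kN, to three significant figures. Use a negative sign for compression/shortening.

A_1 = 127.7 mm².
A_2 = 221.7 mm².
Equal strain + equilibrium ⇒ each member carries load in proportion to AE: A₁E₁ = 14050000 N, A₂E₂ = 24160000 N, ΣAE = 38210000 N.
F₁ = P·A₁E₁/ΣAE = -35300·14050000/38210000 = -12980 N.

-13.0 kN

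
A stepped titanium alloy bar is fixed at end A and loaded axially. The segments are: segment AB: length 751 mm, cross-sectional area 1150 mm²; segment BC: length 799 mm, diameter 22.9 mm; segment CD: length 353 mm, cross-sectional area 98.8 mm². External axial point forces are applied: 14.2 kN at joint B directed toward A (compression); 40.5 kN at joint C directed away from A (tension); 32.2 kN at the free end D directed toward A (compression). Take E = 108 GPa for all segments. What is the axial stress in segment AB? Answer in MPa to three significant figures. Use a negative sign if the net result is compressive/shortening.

-5.13 MPa

Internal axial forces (sectioning from the free end, tension +): N_CD = -32.2 kN, N_BC = 8.3 kN, N_AB = -5.9 kN.
σ_AB = N_AB/A_AB = -5900/1150 = -5.13 MPa.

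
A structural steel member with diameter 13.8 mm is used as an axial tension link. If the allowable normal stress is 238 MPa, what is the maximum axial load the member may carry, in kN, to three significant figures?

35.6 kN

A = 149.6 mm².
P_max = σ_allow · A = 238 · 149.6 = 35600 N = 35.6 kN.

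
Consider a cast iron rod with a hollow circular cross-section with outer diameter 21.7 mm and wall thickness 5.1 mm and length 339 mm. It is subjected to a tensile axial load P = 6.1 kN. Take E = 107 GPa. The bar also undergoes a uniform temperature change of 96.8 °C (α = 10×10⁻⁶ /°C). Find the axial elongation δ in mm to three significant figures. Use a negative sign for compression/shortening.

0.401 mm

A = 266 mm².
δ_mech = NL/(AE) = 6100·339/(266·107000) = 0.07266 mm.
δ_thermal = αLΔT = 10e-6·339·96.8 = 0.3282 mm.
δ = δ_mech + δ_thermal = 0.4008 mm.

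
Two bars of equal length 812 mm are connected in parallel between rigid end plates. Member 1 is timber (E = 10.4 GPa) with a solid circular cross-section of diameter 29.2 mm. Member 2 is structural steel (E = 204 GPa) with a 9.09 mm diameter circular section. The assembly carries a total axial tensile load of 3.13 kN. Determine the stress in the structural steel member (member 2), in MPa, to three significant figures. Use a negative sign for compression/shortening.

A_1 = 669.7 mm².
A_2 = 64.9 mm².
Equal strain + equilibrium ⇒ each member carries load in proportion to AE: A₁E₁ = 6964000 N, A₂E₂ = 13240000 N, ΣAE = 20200000 N.
σ₂ = P·E₂/ΣAE = 3130·204000/20200000 = 31.6 MPa.

31.6 MPa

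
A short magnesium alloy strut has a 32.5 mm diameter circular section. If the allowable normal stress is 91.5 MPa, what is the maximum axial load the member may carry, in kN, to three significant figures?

75.9 kN

A = 829.6 mm².
P_max = σ_allow · A = 91.5 · 829.6 = 75910 N = 75.91 kN.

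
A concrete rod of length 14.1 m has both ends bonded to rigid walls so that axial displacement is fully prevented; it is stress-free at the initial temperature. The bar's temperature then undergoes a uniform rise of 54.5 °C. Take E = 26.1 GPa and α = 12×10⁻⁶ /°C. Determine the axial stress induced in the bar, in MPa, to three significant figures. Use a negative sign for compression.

-17.1 MPa

Free thermal expansion αLΔT = 12e-6 · 14100 · 54.5 = 9.221 mm.
The walls impose strain ε = −(9.221)/14100 = -6.5400e-04; σ = Eε = 26100 · -6.5400e-04 = -17.07 MPa.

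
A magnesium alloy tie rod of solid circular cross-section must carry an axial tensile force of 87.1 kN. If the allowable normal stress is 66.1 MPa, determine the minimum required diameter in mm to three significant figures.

41.0 mm

Required area A ≥ P/σ_allow = 87100/66.1 = 1318 mm².
For a solid circular section, d ≥ √(4A/π) = 40.96 mm.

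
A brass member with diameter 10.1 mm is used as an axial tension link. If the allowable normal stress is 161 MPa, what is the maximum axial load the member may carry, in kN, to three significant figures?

12.9 kN

A = 80.12 mm².
P_max = σ_allow · A = 161 · 80.12 = 12900 N = 12.9 kN.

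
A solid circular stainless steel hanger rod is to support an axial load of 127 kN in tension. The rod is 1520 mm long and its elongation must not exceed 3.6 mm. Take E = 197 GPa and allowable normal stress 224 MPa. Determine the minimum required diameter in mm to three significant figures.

Required area A ≥ P/σ_allow = 127000/224 = 567 mm².
For a solid circular section, d ≥ √(4A/π) = 26.87 mm.
Elongation limit: A ≥ PL/(Eδ_allow) = 127000·1520/(197000·3.6) = 272.2 mm² ⇒ d ≥ 18.62 mm.
The stress limit governs.

26.9 mm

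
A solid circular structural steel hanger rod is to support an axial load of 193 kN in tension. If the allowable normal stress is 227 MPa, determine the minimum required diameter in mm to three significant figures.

Required area A ≥ P/σ_allow = 193000/227 = 850.2 mm².
For a solid circular section, d ≥ √(4A/π) = 32.9 mm.

32.9 mm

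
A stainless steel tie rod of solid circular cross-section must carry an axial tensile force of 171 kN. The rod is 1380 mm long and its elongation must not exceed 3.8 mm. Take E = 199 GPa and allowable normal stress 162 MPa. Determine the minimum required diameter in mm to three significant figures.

Required area A ≥ P/σ_allow = 171000/162 = 1056 mm².
For a solid circular section, d ≥ √(4A/π) = 36.66 mm.
Elongation limit: A ≥ PL/(Eδ_allow) = 171000·1380/(199000·3.8) = 312.1 mm² ⇒ d ≥ 19.93 mm.
The stress limit governs.

36.7 mm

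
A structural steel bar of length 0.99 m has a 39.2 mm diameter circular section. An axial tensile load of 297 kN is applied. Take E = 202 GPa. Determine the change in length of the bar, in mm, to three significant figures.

1.21 mm

A = 1207 mm².
δ_mech = NL/(AE) = 297000·990/(1207·202000) = 1.206 mm.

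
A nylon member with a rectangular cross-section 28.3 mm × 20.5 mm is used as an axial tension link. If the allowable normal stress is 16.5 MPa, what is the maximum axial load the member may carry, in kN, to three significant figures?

9.57 kN

A = 580.1 mm².
P_max = σ_allow · A = 16.5 · 580.1 = 9572 N = 9.572 kN.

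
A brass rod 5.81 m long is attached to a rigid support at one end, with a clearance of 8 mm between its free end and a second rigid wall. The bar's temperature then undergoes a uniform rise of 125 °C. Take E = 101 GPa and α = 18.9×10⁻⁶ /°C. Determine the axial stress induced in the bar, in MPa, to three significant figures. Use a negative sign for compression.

-99.5 MPa

Free thermal expansion αLΔT = 18.9e-6 · 5810 · 125 = 13.73 mm.
The walls engage after the gap closes; constrained expansion = 13.73 − 8 = 5.726 mm.
The walls impose strain ε = −(5.726)/5810 = -9.8556e-04; σ = Eε = 101000 · -9.8556e-04 = -99.54 MPa.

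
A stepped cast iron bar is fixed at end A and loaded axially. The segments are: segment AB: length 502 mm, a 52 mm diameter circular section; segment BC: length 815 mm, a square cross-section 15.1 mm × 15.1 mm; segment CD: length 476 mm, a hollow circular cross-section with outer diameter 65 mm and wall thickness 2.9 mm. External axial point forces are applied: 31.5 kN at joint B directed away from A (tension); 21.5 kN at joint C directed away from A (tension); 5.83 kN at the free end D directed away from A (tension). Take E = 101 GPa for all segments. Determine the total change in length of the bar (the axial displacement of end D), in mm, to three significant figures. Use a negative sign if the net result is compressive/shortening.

Internal axial forces (sectioning from the free end, tension +): N_CD = 5.83 kN, N_BC = 27.33 kN, N_AB = 58.83 kN.
A_AB = 2124 mm².
A_BC = 228 mm².
A_CD = 565.8 mm².
δ_AB = 58830·502/(2124·101000) = 0.1377 mm
δ_BC = 27330·815/(228·101000) = 0.9672 mm
δ_CD = 5830·476/(565.8·101000) = 0.04856 mm
δ = Σδ_i = 1.153 mm.

1.15 mm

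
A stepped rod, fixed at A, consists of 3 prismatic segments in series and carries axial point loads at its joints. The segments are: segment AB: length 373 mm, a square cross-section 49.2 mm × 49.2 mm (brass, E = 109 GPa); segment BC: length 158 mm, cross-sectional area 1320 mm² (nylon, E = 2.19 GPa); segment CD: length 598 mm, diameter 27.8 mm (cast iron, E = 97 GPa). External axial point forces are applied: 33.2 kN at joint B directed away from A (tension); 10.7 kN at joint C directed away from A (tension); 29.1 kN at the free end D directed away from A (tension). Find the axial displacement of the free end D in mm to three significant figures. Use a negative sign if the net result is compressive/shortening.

2.57 mm

Internal axial forces (sectioning from the free end, tension +): N_CD = 29.1 kN, N_BC = 39.8 kN, N_AB = 73 kN.
A_AB = 2421 mm².
A_CD = 607 mm².
δ_AB = 73000·373/(2421·109000) = 0.1032 mm
δ_BC = 39800·158/(1320·2190) = 2.175 mm
δ_CD = 29100·598/(607·97000) = 0.2956 mm
δ = Σδ_i = 2.574 mm.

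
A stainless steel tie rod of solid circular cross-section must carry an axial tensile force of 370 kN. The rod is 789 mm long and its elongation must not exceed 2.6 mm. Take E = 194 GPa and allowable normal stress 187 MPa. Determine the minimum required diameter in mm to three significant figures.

Required area A ≥ P/σ_allow = 370000/187 = 1979 mm².
For a solid circular section, d ≥ √(4A/π) = 50.19 mm.
Elongation limit: A ≥ PL/(Eδ_allow) = 370000·789/(194000·2.6) = 578.8 mm² ⇒ d ≥ 27.15 mm.
The stress limit governs.

50.2 mm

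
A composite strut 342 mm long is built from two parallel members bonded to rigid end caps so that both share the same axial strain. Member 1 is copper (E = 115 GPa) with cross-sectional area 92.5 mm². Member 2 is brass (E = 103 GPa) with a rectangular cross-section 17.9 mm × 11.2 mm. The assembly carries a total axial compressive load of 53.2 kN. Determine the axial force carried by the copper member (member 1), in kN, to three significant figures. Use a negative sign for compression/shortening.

-18.1 kN

A_2 = 200.5 mm².
Equal strain + equilibrium ⇒ each member carries load in proportion to AE: A₁E₁ = 10640000 N, A₂E₂ = 20650000 N, ΣAE = 31290000 N.
F₁ = P·A₁E₁/ΣAE = -53200·10640000/31290000 = -18090 N.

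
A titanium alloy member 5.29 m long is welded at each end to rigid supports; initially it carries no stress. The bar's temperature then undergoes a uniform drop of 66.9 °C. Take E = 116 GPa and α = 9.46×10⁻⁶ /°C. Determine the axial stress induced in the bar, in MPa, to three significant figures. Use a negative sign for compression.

73.4 MPa

Free thermal expansion αLΔT = 9.46e-6 · 5290 · -66.9 = -3.348 mm.
The walls impose strain ε = −(-3.348)/5290 = 6.3287e-04; σ = Eε = 116000 · 6.3287e-04 = 73.41 MPa.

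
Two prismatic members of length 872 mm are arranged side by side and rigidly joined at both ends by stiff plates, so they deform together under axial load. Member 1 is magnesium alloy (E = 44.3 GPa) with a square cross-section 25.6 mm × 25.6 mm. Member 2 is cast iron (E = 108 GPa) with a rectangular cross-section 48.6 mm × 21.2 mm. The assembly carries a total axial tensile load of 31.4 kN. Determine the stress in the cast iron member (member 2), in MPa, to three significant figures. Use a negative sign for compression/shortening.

A_1 = 655.4 mm².
A_2 = 1030 mm².
Equal strain + equilibrium ⇒ each member carries load in proportion to AE: A₁E₁ = 29030000 N, A₂E₂ = 111300000 N, ΣAE = 140300000 N.
σ₂ = P·E₂/ΣAE = 31400·108000/140300000 = 24.17 MPa.

24.2 MPa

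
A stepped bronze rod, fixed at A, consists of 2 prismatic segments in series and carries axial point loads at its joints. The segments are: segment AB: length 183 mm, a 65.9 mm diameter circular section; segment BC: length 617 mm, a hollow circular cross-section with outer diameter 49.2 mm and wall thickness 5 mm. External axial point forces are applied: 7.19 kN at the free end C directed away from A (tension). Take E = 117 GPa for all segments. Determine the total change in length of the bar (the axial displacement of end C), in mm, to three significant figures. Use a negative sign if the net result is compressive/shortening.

0.0579 mm

Internal axial forces (sectioning from the free end, tension +): N_BC = 7.19 kN, N_AB = 7.19 kN.
A_AB = 3411 mm².
A_BC = 694.3 mm².
δ_AB = 7190·183/(3411·117000) = 0.003297 mm
δ_BC = 7190·617/(694.3·117000) = 0.05461 mm
δ = Σδ_i = 0.05791 mm.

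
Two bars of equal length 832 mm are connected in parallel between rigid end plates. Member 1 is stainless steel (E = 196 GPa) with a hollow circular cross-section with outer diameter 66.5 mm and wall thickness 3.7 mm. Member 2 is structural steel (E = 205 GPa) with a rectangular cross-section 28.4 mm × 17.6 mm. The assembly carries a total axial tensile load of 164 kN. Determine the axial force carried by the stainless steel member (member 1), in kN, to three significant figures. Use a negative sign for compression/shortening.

A_1 = 730 mm².
A_2 = 499.8 mm².
Equal strain + equilibrium ⇒ each member carries load in proportion to AE: A₁E₁ = 143100000 N, A₂E₂ = 102500000 N, ΣAE = 245500000 N.
F₁ = P·A₁E₁/ΣAE = 164000·143100000/245500000 = 95560 N.

95.6 kN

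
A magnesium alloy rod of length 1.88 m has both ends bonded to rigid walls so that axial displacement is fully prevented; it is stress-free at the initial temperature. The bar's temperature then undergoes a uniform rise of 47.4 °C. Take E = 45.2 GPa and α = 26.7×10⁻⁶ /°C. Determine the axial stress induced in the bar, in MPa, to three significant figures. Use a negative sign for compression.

-57.2 MPa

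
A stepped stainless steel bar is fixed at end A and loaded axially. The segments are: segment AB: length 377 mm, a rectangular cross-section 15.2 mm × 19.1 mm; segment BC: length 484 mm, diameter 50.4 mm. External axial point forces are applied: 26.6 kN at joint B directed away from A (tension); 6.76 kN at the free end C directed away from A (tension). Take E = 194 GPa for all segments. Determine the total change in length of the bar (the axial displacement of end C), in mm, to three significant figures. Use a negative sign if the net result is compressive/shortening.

0.232 mm

Internal axial forces (sectioning from the free end, tension +): N_BC = 6.76 kN, N_AB = 33.36 kN.
A_AB = 290.3 mm².
A_BC = 1995 mm².
δ_AB = 33360·377/(290.3·194000) = 0.2233 mm
δ_BC = 6760·484/(1995·194000) = 0.008454 mm
δ = Σδ_i = 0.2318 mm.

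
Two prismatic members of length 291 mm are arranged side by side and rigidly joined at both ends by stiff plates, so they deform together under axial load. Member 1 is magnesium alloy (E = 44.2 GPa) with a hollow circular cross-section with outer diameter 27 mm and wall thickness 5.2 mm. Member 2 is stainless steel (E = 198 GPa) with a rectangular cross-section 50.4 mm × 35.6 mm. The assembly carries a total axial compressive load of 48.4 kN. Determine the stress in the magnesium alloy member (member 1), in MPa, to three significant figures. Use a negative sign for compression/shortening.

A_1 = 356.1 mm².
A_2 = 1794 mm².
Equal strain + equilibrium ⇒ each member carries load in proportion to AE: A₁E₁ = 15740000 N, A₂E₂ = 355300000 N, ΣAE = 371000000 N.
σ₁ = P·E₁/ΣAE = -48400·44200/371000000 = -5.766 MPa.

-5.77 MPa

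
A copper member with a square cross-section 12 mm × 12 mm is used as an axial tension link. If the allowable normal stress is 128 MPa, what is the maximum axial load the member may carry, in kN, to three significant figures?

A = 144 mm².
P_max = σ_allow · A = 128 · 144 = 18430 N = 18.43 kN.

18.4 kN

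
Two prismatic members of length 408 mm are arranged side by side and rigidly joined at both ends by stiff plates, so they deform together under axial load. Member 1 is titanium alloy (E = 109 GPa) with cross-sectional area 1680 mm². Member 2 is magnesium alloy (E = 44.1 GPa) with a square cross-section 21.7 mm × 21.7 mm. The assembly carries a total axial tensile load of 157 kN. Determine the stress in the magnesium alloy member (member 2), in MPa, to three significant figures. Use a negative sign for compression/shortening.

34.0 MPa

A_2 = 470.9 mm².
Equal strain + equilibrium ⇒ each member carries load in proportion to AE: A₁E₁ = 183100000 N, A₂E₂ = 20770000 N, ΣAE = 203900000 N.
σ₂ = P·E₂/ΣAE = 157000·44100/203900000 = 33.96 MPa.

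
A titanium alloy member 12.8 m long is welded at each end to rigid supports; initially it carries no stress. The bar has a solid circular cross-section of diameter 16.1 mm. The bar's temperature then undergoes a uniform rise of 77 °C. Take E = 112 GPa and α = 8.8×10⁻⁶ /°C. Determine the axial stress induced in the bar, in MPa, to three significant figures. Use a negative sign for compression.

-75.9 MPa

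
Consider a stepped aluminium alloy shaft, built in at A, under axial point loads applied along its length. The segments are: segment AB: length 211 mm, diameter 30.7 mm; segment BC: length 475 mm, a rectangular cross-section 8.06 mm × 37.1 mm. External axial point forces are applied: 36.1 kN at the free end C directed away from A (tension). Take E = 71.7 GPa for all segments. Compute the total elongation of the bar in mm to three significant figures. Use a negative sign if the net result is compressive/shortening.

0.943 mm

Internal axial forces (sectioning from the free end, tension +): N_BC = 36.1 kN, N_AB = 36.1 kN.
A_AB = 740.2 mm².
A_BC = 299 mm².
δ_AB = 36100·211/(740.2·71700) = 0.1435 mm
δ_BC = 36100·475/(299·71700) = 0.7998 mm
δ = Σδ_i = 0.9433 mm.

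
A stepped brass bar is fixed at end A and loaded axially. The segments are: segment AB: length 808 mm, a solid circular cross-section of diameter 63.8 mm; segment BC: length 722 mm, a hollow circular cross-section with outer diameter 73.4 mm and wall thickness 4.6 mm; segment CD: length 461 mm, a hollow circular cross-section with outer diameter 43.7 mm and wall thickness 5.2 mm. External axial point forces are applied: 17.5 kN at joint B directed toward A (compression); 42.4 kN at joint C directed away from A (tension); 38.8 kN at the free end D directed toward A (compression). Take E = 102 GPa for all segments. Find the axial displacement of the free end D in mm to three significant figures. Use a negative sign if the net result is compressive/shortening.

-0.288 mm

Internal axial forces (sectioning from the free end, tension +): N_CD = -38.8 kN, N_BC = 3.6 kN, N_AB = -13.9 kN.
A_AB = 3197 mm².
A_BC = 994.3 mm².
A_CD = 628.9 mm².
δ_AB = -13900·808/(3197·102000) = -0.03444 mm
δ_BC = 3600·722/(994.3·102000) = 0.02563 mm
δ_CD = -38800·461/(628.9·102000) = -0.2788 mm
δ = Σδ_i = -0.2876 mm.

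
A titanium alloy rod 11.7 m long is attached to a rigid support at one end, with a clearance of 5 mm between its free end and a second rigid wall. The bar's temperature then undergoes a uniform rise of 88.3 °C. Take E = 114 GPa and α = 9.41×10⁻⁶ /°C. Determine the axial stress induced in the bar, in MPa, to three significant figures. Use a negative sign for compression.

-46.0 MPa

Free thermal expansion αLΔT = 9.41e-6 · 11700 · 88.3 = 9.722 mm.
The walls engage after the gap closes; constrained expansion = 9.722 − 5 = 4.722 mm.
The walls impose strain ε = −(4.722)/11700 = -4.0355e-04; σ = Eε = 114000 · -4.0355e-04 = -46 MPa.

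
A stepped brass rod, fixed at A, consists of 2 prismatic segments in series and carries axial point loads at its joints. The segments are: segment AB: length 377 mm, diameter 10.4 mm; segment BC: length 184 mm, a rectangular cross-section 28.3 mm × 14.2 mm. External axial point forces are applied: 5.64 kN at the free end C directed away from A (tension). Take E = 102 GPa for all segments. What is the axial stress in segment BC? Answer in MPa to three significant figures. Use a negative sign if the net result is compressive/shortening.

14.0 MPa

Internal axial forces (sectioning from the free end, tension +): N_BC = 5.64 kN, N_AB = 5.64 kN.
A_BC = 401.9 mm².
σ_BC = N_BC/A_BC = 5640/401.9 = 14.03 MPa.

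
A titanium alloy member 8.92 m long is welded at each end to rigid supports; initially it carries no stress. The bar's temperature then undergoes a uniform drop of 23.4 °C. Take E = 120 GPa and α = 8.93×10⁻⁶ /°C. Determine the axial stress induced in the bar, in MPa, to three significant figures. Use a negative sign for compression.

Free thermal expansion αLΔT = 8.93e-6 · 8920 · -23.4 = -1.864 mm.
The walls impose strain ε = −(-1.864)/8920 = 2.0896e-04; σ = Eε = 120000 · 2.0896e-04 = 25.08 MPa.

25.1 MPa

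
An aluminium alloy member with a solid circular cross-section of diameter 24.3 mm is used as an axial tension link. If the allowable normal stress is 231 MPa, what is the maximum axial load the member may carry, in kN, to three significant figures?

107 kN

A = 463.8 mm².
P_max = σ_allow · A = 231 · 463.8 = 107100 N = 107.1 kN.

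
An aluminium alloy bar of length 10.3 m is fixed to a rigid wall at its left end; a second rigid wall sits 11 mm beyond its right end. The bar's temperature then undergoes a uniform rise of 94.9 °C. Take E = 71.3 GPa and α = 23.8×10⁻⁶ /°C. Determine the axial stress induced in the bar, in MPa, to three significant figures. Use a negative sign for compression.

Free thermal expansion αLΔT = 23.8e-6 · 10300 · 94.9 = 23.26 mm.
The walls engage after the gap closes; constrained expansion = 23.26 − 11 = 12.26 mm.
The walls impose strain ε = −(12.26)/10300 = -1.1907e-03; σ = Eε = 71300 · -1.1907e-03 = -84.89 MPa.

-84.9 MPa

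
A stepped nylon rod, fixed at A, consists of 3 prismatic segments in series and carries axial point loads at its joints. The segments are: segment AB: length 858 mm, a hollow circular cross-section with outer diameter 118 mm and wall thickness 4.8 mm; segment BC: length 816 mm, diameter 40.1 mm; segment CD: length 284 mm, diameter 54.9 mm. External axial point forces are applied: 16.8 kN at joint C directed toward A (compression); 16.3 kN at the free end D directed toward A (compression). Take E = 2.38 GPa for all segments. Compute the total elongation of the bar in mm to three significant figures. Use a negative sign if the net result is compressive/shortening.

-16.8 mm

Internal axial forces (sectioning from the free end, tension +): N_CD = -16.3 kN, N_BC = -33.1 kN, N_AB = -33.1 kN.
A_AB = 1707 mm².
A_BC = 1263 mm².
A_CD = 2367 mm².
δ_AB = -33100·858/(1707·2380) = -6.99 mm
δ_BC = -33100·816/(1263·2380) = -8.986 mm
δ_CD = -16300·284/(2367·2380) = -0.8217 mm
δ = Σδ_i = -16.8 mm.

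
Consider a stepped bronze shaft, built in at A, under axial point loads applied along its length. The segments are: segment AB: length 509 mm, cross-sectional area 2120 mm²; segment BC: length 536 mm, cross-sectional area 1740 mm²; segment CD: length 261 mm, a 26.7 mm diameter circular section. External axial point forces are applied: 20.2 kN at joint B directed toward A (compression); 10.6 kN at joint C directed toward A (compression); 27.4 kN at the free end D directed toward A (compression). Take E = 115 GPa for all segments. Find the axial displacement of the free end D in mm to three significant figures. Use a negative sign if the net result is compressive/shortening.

Internal axial forces (sectioning from the free end, tension +): N_CD = -27.4 kN, N_BC = -38 kN, N_AB = -58.2 kN.
A_CD = 559.9 mm².
δ_AB = -58200·509/(2120·115000) = -0.1215 mm
δ_BC = -38000·536/(1740·115000) = -0.1018 mm
δ_CD = -27400·261/(559.9·115000) = -0.1111 mm
δ = Σδ_i = -0.3344 mm.

-0.334 mm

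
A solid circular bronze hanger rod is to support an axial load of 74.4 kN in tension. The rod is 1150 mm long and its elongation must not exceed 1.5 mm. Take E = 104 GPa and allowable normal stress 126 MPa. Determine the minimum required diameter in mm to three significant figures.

Required area A ≥ P/σ_allow = 74400/126 = 590.5 mm².
For a solid circular section, d ≥ √(4A/π) = 27.42 mm.
Elongation limit: A ≥ PL/(Eδ_allow) = 74400·1150/(104000·1.5) = 548.5 mm² ⇒ d ≥ 26.43 mm.
The stress limit governs.

27.4 mm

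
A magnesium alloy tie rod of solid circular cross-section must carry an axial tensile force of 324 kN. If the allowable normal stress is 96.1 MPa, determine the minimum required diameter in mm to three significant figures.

65.5 mm

Required area A ≥ P/σ_allow = 324000/96.1 = 3371 mm².
For a solid circular section, d ≥ √(4A/π) = 65.52 mm.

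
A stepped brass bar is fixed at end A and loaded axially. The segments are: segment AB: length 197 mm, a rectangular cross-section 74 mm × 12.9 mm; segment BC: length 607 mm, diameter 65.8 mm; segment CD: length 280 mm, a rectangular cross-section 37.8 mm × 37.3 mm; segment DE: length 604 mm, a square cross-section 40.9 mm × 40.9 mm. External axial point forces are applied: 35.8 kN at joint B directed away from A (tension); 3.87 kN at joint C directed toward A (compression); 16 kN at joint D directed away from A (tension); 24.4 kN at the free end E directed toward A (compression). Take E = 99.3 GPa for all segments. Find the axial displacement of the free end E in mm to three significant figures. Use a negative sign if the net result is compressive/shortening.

-0.0787 mm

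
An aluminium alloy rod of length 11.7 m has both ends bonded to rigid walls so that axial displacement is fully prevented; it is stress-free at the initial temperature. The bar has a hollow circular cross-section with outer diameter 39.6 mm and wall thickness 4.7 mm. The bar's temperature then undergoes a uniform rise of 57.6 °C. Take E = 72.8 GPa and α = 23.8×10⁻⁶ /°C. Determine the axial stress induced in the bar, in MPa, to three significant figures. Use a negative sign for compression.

Free thermal expansion αLΔT = 23.8e-6 · 11700 · 57.6 = 16.04 mm.
The walls impose strain ε = −(16.04)/11700 = -1.3709e-03; σ = Eε = 72800 · -1.3709e-03 = -99.8 MPa.

-99.8 MPa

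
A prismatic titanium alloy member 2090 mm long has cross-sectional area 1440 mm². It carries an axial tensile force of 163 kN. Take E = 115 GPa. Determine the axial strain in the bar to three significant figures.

9.84e-04

σ = N/A = 113.2 MPa; ε = σ/E = 113.2/115000 = 9.843e-04.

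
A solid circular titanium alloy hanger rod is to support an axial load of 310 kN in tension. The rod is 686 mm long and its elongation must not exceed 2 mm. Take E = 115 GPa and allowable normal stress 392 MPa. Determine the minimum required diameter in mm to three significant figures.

Required area A ≥ P/σ_allow = 310000/392 = 790.8 mm².
For a solid circular section, d ≥ √(4A/π) = 31.73 mm.
Elongation limit: A ≥ PL/(Eδ_allow) = 310000·686/(115000·2) = 924.6 mm² ⇒ d ≥ 34.31 mm.
The elongation limit governs.

34.3 mm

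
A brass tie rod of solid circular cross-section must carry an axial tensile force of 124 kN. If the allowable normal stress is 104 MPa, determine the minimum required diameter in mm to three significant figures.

39.0 mm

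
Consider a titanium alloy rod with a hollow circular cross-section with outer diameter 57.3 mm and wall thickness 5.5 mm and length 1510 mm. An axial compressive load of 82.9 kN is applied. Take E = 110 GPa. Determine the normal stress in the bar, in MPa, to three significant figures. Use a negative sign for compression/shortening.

-92.6 MPa

A = 895 mm².
σ = N/A = -82900/895 = -92.62 MPa.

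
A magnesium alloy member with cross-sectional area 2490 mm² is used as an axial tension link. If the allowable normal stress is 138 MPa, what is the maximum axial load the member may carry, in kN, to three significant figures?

P_max = σ_allow · A = 138 · 2490 = 343600 N = 343.6 kN.

344 kN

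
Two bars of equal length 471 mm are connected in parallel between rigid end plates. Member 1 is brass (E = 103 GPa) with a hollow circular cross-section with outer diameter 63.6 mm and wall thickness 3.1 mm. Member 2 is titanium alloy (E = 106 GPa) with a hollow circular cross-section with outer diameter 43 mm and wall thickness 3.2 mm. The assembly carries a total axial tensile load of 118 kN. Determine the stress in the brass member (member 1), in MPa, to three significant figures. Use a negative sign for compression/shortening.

118 MPa

A_1 = 589.2 mm².
A_2 = 400.1 mm².
Equal strain + equilibrium ⇒ each member carries load in proportion to AE: A₁E₁ = 60690000 N, A₂E₂ = 42410000 N, ΣAE = 103100000 N.
σ₁ = P·E₁/ΣAE = 118000·103000/103100000 = 117.9 MPa.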